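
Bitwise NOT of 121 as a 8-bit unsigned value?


~0b1111001 = 0b10000110 = 134 (8-bit unsigned)

134


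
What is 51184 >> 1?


0b1100011111110000 >> 1 = 0b110001111111000 = 25592

25592


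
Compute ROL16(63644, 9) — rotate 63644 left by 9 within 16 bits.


Rotate 0b1111100010011100 left by 9 (16-bit) = 0b11100111110001 = 14833

14833


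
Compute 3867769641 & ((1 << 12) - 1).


3867769641 & 4095 = 2857

2857


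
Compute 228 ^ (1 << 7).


228 ^ (1 << 7) = 228 ^ 128 = 100

100


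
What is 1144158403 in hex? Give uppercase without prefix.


1144158403 = 443278C3 hex

443278C3


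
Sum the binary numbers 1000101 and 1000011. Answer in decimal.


1000101 + 1000011 = 10001000 = 136

136


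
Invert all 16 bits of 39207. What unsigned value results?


39207 ^ 65535 = 26328

26328


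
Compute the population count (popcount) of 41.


0b101001 has 3 set bits

3


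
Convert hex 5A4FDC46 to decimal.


5A4FDC46 hex = 1515183174 decimal

1515183174


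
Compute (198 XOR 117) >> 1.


Step 1: 198 ^ 117 = 179
Step 2: 179 >> 1 = 89

89


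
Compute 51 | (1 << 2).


51 | (1 << 2) = 51 | 4 = 55

55


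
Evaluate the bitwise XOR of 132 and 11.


0b10000100 ^ 0b1011 = 0b10001111 = 143

143


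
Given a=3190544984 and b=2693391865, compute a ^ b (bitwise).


3190544984 ^ 2693391865 = 513949601

513949601


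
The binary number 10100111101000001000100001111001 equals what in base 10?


10100111101000001000100001111001 in decimal = 2812315769

2812315769


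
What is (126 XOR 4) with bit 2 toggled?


Step 1: 126 ^ 4 = 122
Step 2: 122 ^ (1 << 2) = 122 ^ 4 = 126

126


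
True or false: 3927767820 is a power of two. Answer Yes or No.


0b11101010000111001111101100001100. Multiple bits set => No

No


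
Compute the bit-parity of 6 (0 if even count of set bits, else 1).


0b110 has 2 ones => parity 0

0


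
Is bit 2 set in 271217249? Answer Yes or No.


0b10000001010100111001001100001, bit 2 = 0. No

No


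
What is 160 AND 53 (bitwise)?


0b10100000 & 0b110101 = 0b100000 = 32

32


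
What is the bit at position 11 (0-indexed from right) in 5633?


0b1011000000001, position 11 = 0

0


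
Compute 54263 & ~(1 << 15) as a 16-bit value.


54263 & ~(1 << 15) = 21495

21495


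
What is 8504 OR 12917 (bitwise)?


0b10000100111000 | 0b11001001110101 = 0b11001101111101 = 13181

13181


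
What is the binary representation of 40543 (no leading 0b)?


40543 = 1001111001011111 in binary

1001111001011111


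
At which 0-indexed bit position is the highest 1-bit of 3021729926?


0b10110100000110111111000010000110. Highest set bit at position 31

31


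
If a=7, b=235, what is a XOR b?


7 ^ 235 = 236

236


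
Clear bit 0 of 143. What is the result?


143 & ~(1 << 0) = 142

142


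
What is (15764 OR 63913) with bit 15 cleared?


Step 1: 15764 | 63913 = 64957
Step 2: 64957 & ~(1 << 15) = 32189

32189


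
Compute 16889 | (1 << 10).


16889 | (1 << 10) = 16889 | 1024 = 17913

17913


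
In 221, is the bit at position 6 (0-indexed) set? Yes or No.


0b11011101, bit 6 = 1. Yes

Yes


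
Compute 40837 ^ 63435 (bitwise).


0b1001111110000101 ^ 0b1111011111001011 = 0b110100001001110 = 26702

26702


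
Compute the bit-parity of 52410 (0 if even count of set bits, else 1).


0b1100110010111010 has 9 ones => parity 1

1


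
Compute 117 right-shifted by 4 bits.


0b1110101 >> 4 = 0b111 = 7

7


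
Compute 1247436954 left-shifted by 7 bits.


0b1001010010110100110000010011010 << 7 = 0b10010100101101001100000100110100000000 = 159671930112

159671930112


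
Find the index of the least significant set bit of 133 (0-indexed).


0b10000101. Lowest set bit at position 0

0


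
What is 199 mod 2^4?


199 & 15 = 7

7


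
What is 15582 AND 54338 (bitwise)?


0b11110011011110 & 0b1101010001000010 = 0b1010001000010 = 5186

5186


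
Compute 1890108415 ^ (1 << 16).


1890108415 ^ (1 << 16) = 1890108415 ^ 65536 = 1890173951

1890173951


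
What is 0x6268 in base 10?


6268 hex = 25192 decimal

25192


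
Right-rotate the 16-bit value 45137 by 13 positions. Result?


Rotate 0b1011000001010001 right by 13 (16-bit) = 0b1000001010001101 = 33421

33421


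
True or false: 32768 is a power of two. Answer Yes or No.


0b1000000000000000. Only one bit set => Yes

Yes


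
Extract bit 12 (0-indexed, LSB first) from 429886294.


0b11001100111111000101101010110, position 12 = 0

0


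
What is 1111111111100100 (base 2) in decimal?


1111111111100100 in decimal = 65508

65508


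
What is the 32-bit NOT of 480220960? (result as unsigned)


~0b11100100111111001011100100000 = 0b11100011011000000110100011011111 = 3814746335 (32-bit unsigned)

3814746335


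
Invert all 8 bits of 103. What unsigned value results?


103 ^ 255 = 152

152


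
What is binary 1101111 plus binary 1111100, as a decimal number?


1101111 + 1111100 = 11101011 = 235

235


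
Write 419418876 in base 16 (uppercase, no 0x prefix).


419418876 = 18FFD2FC hex

18FFD2FC


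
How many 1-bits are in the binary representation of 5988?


0b1011101100100 has 7 set bits

7


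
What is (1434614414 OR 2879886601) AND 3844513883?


Step 1: 1434614414 | 2879886601 = 4289200015
Step 2: 4289200015 & 3844513883 = 3844513803

3844513803


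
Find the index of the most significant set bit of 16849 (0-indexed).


0b100000111010001. Highest set bit at position 14

14


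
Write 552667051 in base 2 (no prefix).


552667051 = 100000111100010000011110101011 in binary

100000111100010000011110101011


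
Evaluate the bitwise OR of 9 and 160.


0b1001 | 0b10100000 = 0b10101001 = 169

169


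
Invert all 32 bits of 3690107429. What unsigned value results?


3690107429 ^ 4294967295 = 604859866

604859866


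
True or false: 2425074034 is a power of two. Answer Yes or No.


0b10010000100010111011000101110010. Multiple bits set => No

No


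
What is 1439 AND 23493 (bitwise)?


0b10110011111 & 0b101101111000101 = 0b110000101 = 389

389


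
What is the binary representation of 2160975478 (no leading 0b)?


2160975478 = 10000000110011011101111001110110 in binary

10000000110011011101111001110110


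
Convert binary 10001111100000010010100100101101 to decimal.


10001111100000010010100100101101 in decimal = 2407606573

2407606573


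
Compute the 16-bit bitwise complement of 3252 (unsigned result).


~0b110010110100 = 0b1111001101001011 = 62283 (16-bit unsigned)

62283


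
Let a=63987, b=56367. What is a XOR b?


63987 ^ 56367 = 9692

9692


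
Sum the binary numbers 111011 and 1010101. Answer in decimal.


111011 + 1010101 = 10010000 = 144

144


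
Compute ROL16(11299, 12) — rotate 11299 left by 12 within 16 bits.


Rotate 0b10110000100011 left by 12 (16-bit) = 0b11001011000010 = 12994

12994


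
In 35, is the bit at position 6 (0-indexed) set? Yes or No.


0b100011, bit 6 = 0. No

No


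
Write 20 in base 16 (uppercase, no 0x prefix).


20 = 14 hex

14


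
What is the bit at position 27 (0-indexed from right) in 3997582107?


0b11101110010001100100001100011011, position 27 = 1

1


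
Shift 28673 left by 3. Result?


0b111000000000001 << 3 = 0b111000000000001000 = 229384

229384


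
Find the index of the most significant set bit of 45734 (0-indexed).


0b1011001010100110. Highest set bit at position 15

15


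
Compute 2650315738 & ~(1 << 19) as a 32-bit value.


2650315738 & ~(1 << 19) = 2649791450

2649791450


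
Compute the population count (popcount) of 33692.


0b1000001110011100 has 7 set bits

7


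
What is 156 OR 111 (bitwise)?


0b10011100 | 0b1101111 = 0b11111111 = 255

255


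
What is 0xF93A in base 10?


F93A hex = 63802 decimal

63802


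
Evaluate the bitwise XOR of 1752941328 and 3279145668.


0b1101000011110111100001100010000 ^ 0b11000011011100111100101011000100 = 0b10101011000010000000100111010100 = 2869430740

2869430740


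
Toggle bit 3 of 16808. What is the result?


16808 ^ (1 << 3) = 16808 ^ 8 = 16800

16800


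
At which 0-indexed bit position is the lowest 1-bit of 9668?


0b10010111000100. Lowest set bit at position 2

2


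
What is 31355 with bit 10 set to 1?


31355 | (1 << 10) = 31355 | 1024 = 32379

32379


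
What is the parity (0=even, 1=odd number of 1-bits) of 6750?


0b1101001011110 has 8 ones => parity 0

0


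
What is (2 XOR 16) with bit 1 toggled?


Step 1: 2 ^ 16 = 18
Step 2: 18 ^ (1 << 1) = 18 ^ 2 = 16

16


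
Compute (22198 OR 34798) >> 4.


Step 1: 22198 | 34798 = 55294
Step 2: 55294 >> 4 = 3455

3455


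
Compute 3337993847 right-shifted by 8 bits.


0b11000110111101011011111001110111 >> 8 = 0b110001101111010110111110 = 13039038

13039038


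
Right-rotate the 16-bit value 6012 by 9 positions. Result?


Rotate 0b1011101111100 right by 9 (16-bit) = 0b1011111000001011 = 48651

48651


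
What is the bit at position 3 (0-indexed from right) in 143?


0b10001111, position 3 = 1

1


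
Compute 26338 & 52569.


0b110011011100010 & 0b1100110101011001 = 0b100010001000000 = 17472

17472


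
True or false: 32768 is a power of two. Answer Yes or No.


0b1000000000000000. Only one bit set => Yes

Yes


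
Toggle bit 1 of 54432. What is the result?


54432 ^ (1 << 1) = 54432 ^ 2 = 54434

54434


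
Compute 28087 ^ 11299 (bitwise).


0b110110110110111 ^ 0b10110000100011 = 0b100000110010100 = 16788

16788


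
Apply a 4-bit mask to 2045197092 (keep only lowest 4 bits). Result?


2045197092 & 15 = 4

4


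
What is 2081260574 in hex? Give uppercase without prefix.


2081260574 = 7C0D841E hex

7C0D841E


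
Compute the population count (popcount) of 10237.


0b10011111111101 has 11 set bits

11


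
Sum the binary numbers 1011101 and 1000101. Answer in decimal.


1011101 + 1000101 = 10100010 = 162

162


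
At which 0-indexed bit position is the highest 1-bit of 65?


0b1000001. Highest set bit at position 6

6


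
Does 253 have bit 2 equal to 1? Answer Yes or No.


0b11111101, bit 2 = 1. Yes

Yes


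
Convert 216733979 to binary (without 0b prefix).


216733979 = 1100111010110001100100011011 in binary

1100111010110001100100011011


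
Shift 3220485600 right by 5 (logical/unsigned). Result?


0b10111111111101001011010111100000 >> 5 = 0b101111111111010010110101111 = 100640175

100640175


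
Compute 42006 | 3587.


0b1010010000010110 | 0b111000000011 = 0b1010111000010111 = 44567

44567


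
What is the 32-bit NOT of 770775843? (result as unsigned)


~0b101101111100010001101100100011 = 0b11010010000011101110010011011100 = 3524191452 (32-bit unsigned)

3524191452


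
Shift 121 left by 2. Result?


0b1111001 << 2 = 0b111100100 = 484

484


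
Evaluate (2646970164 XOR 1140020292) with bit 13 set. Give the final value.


Step 1: 2646970164 ^ 1140020292 = 3728137072
Step 2: 3728137072 | (1 << 13) = 3728137072 | 8192 = 3728145264

3728145264


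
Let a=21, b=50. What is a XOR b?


21 ^ 50 = 39

39


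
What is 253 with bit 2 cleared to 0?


253 & ~(1 << 2) = 249

249


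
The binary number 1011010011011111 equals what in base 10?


1011010011011111 in decimal = 46303

46303


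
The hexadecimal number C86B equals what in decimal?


C86B hex = 51307 decimal

51307


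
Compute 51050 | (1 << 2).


51050 | (1 << 2) = 51050 | 4 = 51054

51054


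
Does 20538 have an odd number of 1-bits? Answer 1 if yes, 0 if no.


0b101000000111010 has 6 ones => parity 0

0


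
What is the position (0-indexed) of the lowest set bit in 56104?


0b1101101100101000. Lowest set bit at position 3

3


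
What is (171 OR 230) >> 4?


Step 1: 171 | 230 = 239
Step 2: 239 >> 4 = 14

14


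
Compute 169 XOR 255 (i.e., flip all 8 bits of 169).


169 ^ 255 = 86

86


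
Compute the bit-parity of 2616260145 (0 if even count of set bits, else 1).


0b10011011111100001111011000110001 has 18 ones => parity 0

0


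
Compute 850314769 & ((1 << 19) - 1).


850314769 & 524287 = 443921

443921


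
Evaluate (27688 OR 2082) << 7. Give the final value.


Step 1: 27688 | 2082 = 27690
Step 2: 27690 << 7 = 3544320

3544320


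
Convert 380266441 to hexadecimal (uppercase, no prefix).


380266441 = 16AA67C9 hex

16AA67C9


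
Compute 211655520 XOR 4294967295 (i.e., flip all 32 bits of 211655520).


211655520 ^ 4294967295 = 4083311775

4083311775


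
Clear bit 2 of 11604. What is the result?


11604 & ~(1 << 2) = 11600

11600


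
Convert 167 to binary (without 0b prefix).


167 = 10100111 in binary

10100111


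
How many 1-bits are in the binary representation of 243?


0b11110011 has 6 set bits

6


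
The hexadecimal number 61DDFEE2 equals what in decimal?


61DDFEE2 hex = 1641938658 decimal

1641938658


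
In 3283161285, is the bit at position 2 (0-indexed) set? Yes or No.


0b11000011101100010001000011000101, bit 2 = 1. Yes

Yes


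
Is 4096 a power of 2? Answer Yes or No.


0b1000000000000. Only one bit set => Yes

Yes


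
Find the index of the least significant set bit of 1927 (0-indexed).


0b11110000111. Lowest set bit at position 0

0


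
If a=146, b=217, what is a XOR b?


146 ^ 217 = 75

75


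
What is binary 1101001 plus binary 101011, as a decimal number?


1101001 + 101011 = 10010100 = 148

148


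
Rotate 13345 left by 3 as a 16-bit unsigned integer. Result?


Rotate 0b11010000100001 left by 3 (16-bit) = 0b1010000100001001 = 41225

41225


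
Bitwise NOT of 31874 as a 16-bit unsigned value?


~0b111110010000010 = 0b1000001101111101 = 33661 (16-bit unsigned)

33661


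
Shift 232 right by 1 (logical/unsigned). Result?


0b11101000 >> 1 = 0b1110100 = 116

116


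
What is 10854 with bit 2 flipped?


10854 ^ (1 << 2) = 10854 ^ 4 = 10850

10850


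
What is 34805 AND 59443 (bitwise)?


0b1000011111110101 & 0b1110100000110011 = 0b1000000000110001 = 32817

32817


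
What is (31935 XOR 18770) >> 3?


Step 1: 31935 ^ 18770 = 13805
Step 2: 13805 >> 3 = 1725

1725


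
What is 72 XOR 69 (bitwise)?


0b1001000 ^ 0b1000101 = 0b1101 = 13

13


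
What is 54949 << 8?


0b1101011010100101 << 8 = 0b110101101010010100000000 = 14066944

14066944


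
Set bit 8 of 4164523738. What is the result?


4164523738 | (1 << 8) = 4164523738 | 256 = 4164523994

4164523994


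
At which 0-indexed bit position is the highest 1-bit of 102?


0b1100110. Highest set bit at position 6

6


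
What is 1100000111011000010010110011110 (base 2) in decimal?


1100000111011000010010110011110 in decimal = 1626088862

1626088862


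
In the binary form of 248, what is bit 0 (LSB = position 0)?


0b11111000, position 0 = 0

0


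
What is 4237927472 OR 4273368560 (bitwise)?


0b11111100100110011010010000110000 | 0b11111110101101100110110111110000 = 0b11111110101111111110110111110000 = 4273991152

4273991152


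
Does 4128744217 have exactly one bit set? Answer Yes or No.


0b11110110000101111010001100011001. Multiple bits set => No

No


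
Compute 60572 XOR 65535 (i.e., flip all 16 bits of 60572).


60572 ^ 65535 = 4963

4963


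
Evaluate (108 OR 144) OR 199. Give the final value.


Step 1: 108 | 144 = 252
Step 2: 252 | 199 = 255

255


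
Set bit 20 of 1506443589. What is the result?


1506443589 | (1 << 20) = 1506443589 | 1048576 = 1507492165

1507492165


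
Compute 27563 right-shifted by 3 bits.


0b110101110101011 >> 3 = 0b110101110101 = 3445

3445


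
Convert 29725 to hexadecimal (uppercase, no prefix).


29725 = 741D hex

741D


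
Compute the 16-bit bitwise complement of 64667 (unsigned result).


~0b1111110010011011 = 0b1101100100 = 868 (16-bit unsigned)

868


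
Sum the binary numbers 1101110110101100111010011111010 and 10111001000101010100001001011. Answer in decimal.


1101110110101100111010011111010 + 10111001000101010100001001011 = 10000101111110010001110101000101 = 2247695685

2247695685


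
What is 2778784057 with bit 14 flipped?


2778784057 ^ (1 << 14) = 2778784057 ^ 16384 = 2778767673

2778767673


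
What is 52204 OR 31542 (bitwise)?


0b1100101111101100 | 0b111101100110110 = 0b1111101111111110 = 64510

64510


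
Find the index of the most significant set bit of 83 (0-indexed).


0b1010011. Highest set bit at position 6

6


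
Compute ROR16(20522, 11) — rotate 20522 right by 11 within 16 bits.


Rotate 0b101000000101010 right by 11 (16-bit) = 0b10101001010 = 1354

1354


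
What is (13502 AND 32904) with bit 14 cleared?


Step 1: 13502 & 32904 = 136
Step 2: 136 & ~(1 << 14) = 136

136


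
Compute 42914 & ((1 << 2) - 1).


42914 & 3 = 2

2


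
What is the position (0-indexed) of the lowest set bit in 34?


0b100010. Lowest set bit at position 1

1


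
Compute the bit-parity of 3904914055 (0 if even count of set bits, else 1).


0b11101000110000000100001010000111 has 12 ones => parity 0

0


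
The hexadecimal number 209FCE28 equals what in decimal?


209FCE28 hex = 547343912 decimal

547343912


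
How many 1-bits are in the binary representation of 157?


0b10011101 has 5 set bits

5


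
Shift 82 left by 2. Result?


0b1010010 << 2 = 0b101001000 = 328

328


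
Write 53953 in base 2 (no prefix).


53953 = 1101001011000001 in binary

1101001011000001


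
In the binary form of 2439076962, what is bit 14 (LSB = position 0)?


0b10010001011000010101110001100010, position 14 = 1

1


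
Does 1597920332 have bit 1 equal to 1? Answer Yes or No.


0b1011111001111100101010001001100, bit 1 = 0. No

No


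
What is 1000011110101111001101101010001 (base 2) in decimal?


1000011110101111001101101010001 in decimal = 1138203473

1138203473


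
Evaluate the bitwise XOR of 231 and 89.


0b11100111 ^ 0b1011001 = 0b10111110 = 190

190


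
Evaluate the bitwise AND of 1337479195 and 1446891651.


0b1001111101110000101000000011011 & 0b1010110001111011101000010000011 = 0b1000110001110000101000000000011 = 1178095619

1178095619


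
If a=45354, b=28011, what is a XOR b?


45354 ^ 28011 = 56385

56385


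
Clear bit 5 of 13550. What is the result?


13550 & ~(1 << 5) = 13518

13518


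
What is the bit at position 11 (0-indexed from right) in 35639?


0b1000101100110111, position 11 = 1

1


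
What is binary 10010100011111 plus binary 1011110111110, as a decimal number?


10010100011111 + 1011110111110 = 11110011011101 = 15581

15581


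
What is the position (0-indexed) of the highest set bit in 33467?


0b1000001010111011. Highest set bit at position 15

15


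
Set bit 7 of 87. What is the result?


87 | (1 << 7) = 87 | 128 = 215

215


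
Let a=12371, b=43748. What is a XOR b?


12371 ^ 43748 = 39607

39607


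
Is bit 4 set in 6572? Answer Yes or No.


0b1100110101100, bit 4 = 0. No

No


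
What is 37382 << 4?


0b1001001000000110 << 4 = 0b10010010000001100000 = 598112

598112


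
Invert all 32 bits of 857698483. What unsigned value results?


857698483 ^ 4294967295 = 3437268812

3437268812


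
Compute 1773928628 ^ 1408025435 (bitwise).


0b1101001101111000000000010110100 ^ 0b1010011111011001100001101011011 = 0b111010010100001100001111101111 = 978371567

978371567


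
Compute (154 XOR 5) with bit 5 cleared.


Step 1: 154 ^ 5 = 159
Step 2: 159 & ~(1 << 5) = 159

159


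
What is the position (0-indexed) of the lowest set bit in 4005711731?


0b11101110110000100100111101110011. Lowest set bit at position 0

0


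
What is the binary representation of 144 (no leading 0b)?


144 = 10010000 in binary

10010000


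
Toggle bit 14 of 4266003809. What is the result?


4266003809 ^ (1 << 14) = 4266003809 ^ 16384 = 4266020193

4266020193


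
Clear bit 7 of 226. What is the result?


226 & ~(1 << 7) = 98

98


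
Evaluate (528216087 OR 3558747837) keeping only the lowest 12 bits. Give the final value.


Step 1: 528216087 | 3558747837 = 3749707455
Step 2: 3749707455 & 4095 = 3775

3775


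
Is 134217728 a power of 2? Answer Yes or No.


0b1000000000000000000000000000. Only one bit set => Yes

Yes


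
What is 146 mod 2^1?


146 & 1 = 0

0


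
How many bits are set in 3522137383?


0b11010001111011111000110100100111 has 19 set bits

19


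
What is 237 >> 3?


0b11101101 >> 3 = 0b11101 = 29

29


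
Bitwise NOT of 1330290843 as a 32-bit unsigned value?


~0b1001111010010101010000010011011 = 0b10110000101101010101111101100100 = 2964676452 (32-bit unsigned)

2964676452


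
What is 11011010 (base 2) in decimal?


11011010 in decimal = 218

218


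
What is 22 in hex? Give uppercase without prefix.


22 = 16 hex

16


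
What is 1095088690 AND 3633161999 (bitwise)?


0b1000001010001011011101000110010 & 0b11011000100011011010011100001111 = 0b1000000000001011010001000000010 = 1074110978

1074110978


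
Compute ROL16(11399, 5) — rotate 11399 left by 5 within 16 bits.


Rotate 0b10110010000111 left by 5 (16-bit) = 0b1001000011100101 = 37093

37093


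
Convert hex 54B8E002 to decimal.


54B8E002 hex = 1421402114 decimal

1421402114


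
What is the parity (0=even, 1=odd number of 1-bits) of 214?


0b11010110 has 5 ones => parity 1

1


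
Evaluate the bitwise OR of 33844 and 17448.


0b1000010000110100 | 0b100010000101000 = 0b1100010000111100 = 50236

50236


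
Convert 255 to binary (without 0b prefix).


255 = 11111111 in binary

11111111


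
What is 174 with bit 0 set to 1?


174 | (1 << 0) = 174 | 1 = 175

175


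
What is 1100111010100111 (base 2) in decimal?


1100111010100111 in decimal = 52903

52903


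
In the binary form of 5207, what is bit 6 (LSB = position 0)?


0b1010001010111, position 6 = 1

1


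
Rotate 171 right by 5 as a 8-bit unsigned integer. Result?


Rotate 0b10101011 right by 5 (8-bit) = 0b1011101 = 93

93


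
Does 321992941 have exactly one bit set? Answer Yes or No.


0b10011001100010011100011101101. Multiple bits set => No

No


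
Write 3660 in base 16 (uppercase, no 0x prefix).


3660 = E4C hex

E4C


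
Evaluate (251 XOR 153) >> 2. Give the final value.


Step 1: 251 ^ 153 = 98
Step 2: 98 >> 2 = 24

24


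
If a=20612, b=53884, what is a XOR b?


20612 ^ 53884 = 33528

33528


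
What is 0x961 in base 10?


961 hex = 2401 decimal

2401


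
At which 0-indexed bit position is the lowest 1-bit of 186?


0b10111010. Lowest set bit at position 1

1


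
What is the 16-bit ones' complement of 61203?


61203 ^ 65535 = 4332

4332


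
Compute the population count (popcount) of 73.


0b1001001 has 3 set bits

3


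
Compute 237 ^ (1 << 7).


237 ^ (1 << 7) = 237 ^ 128 = 109

109


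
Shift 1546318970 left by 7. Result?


0b1011100001010101111010001111010 << 7 = 0b10111000010101011110100011110100000000 = 197928828160

197928828160


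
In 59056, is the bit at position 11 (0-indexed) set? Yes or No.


0b1110011010110000, bit 11 = 0. No

No


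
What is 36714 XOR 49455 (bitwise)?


0b1000111101101010 ^ 0b1100000100101111 = 0b100111001000101 = 20037

20037


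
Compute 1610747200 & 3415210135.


0b1100000000000100000110101000000 & 0b11001011100011111111100010010111 = 0b1000000000000100000100000000000 = 1073874944

1073874944


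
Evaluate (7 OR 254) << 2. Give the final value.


Step 1: 7 | 254 = 255
Step 2: 255 << 2 = 1020

1020


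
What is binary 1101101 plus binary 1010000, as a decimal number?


1101101 + 1010000 = 10111101 = 189

189


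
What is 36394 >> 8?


0b1000111000101010 >> 8 = 0b10001110 = 142

142


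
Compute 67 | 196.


0b1000011 | 0b11000100 = 0b11000111 = 199

199


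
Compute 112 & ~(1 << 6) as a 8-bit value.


112 & ~(1 << 6) = 48

48


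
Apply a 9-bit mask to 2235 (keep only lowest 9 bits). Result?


2235 & 511 = 187

187


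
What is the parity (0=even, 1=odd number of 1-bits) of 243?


0b11110011 has 6 ones => parity 0

0


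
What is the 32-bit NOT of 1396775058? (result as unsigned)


~0b1010011010000010001100010010010 = 0b10101100101111101110011101101101 = 2898192237 (32-bit unsigned)

2898192237


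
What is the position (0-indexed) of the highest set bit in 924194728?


0b110111000101100001011110101000. Highest set bit at position 29

29


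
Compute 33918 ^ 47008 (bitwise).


0b1000010001111110 ^ 0b1011011110100000 = 0b11001111011110 = 13278

13278


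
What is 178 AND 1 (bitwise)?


0b10110010 & 0b1 = 0b0 = 0

0


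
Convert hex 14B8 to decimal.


14B8 hex = 5304 decimal

5304


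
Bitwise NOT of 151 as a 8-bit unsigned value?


~0b10010111 = 0b1101000 = 104 (8-bit unsigned)

104


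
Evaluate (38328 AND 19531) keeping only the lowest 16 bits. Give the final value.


Step 1: 38328 & 19531 = 1032
Step 2: 1032 & 65535 = 1032

1032


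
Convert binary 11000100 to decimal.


11000100 in decimal = 196

196


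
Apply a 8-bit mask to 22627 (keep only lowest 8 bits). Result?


22627 & 255 = 99

99


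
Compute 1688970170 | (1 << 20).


1688970170 | (1 << 20) = 1688970170 | 1048576 = 1690018746

1690018746


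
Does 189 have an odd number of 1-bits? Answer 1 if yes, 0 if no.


0b10111101 has 6 ones => parity 0

0


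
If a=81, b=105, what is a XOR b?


81 ^ 105 = 56

56


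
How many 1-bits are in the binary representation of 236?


0b11101100 has 5 set bits

5


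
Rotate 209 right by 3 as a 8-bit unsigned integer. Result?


Rotate 0b11010001 right by 3 (8-bit) = 0b111010 = 58

58


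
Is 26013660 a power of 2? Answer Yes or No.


0b1100011001110111111011100. Multiple bits set => No

No


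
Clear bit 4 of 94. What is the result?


94 & ~(1 << 4) = 78

78


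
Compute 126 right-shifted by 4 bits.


0b1111110 >> 4 = 0b111 = 7

7


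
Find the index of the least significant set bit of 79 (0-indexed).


0b1001111. Lowest set bit at position 0

0


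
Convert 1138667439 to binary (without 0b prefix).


1138667439 = 1000011110111101010111110101111 in binary

1000011110111101010111110101111


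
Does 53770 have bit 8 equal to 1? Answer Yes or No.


0b1101001000001010, bit 8 = 0. No

No


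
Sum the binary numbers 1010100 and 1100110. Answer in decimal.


1010100 + 1100110 = 10111010 = 186

186


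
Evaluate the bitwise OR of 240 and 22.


0b11110000 | 0b10110 = 0b11110110 = 246

246


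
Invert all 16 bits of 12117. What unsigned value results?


12117 ^ 65535 = 53418

53418


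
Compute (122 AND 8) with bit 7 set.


Step 1: 122 & 8 = 8
Step 2: 8 | (1 << 7) = 8 | 128 = 136

136


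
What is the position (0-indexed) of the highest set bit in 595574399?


0b100011011111111011111001111111. Highest set bit at position 29

29


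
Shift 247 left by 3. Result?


0b11110111 << 3 = 0b11110111000 = 1976

1976


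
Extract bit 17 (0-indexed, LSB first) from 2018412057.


0b1111000010011101000011000011001, position 17 = 1

1


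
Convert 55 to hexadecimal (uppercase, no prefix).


55 = 37 hex

37


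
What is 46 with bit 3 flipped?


46 ^ (1 << 3) = 46 ^ 8 = 38

38


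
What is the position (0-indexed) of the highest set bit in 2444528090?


0b10010001101101001000100111011010. Highest set bit at position 31

31


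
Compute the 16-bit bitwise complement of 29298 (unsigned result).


~0b111001001110010 = 0b1000110110001101 = 36237 (16-bit unsigned)

36237


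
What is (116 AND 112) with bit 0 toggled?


Step 1: 116 & 112 = 112
Step 2: 112 ^ (1 << 0) = 112 ^ 1 = 113

113


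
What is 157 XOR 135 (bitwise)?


0b10011101 ^ 0b10000111 = 0b11010 = 26

26


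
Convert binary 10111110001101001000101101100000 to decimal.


10111110001101001000101101100000 in decimal = 3191114592

3191114592


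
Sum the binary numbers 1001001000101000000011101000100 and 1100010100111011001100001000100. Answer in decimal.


1001001000101000000011101000100 + 1100010100111011001100001000100 = 10101011101100011001111110001000 = 2880544648

2880544648


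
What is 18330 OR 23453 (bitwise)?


0b100011110011010 | 0b101101110011101 = 0b101111110011111 = 24479

24479


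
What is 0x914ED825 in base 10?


914ED825 hex = 2437863461 decimal

2437863461


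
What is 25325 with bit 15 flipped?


25325 ^ (1 << 15) = 25325 ^ 32768 = 58093

58093


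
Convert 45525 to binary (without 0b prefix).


45525 = 1011000111010101 in binary

1011000111010101


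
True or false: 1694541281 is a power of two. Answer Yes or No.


0b1100101000000001010010111100001. Multiple bits set => No

No


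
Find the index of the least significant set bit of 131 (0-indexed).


0b10000011. Lowest set bit at position 0

0


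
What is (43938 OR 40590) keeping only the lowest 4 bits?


Step 1: 43938 | 40590 = 49070
Step 2: 49070 & 15 = 14

14


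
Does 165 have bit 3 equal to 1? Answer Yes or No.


0b10100101, bit 3 = 0. No

No


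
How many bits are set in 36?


0b100100 has 2 set bits

2


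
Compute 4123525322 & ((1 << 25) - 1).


4123525322 & 33554431 = 29884618

29884618


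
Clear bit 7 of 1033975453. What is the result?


1033975453 & ~(1 << 7) = 1033975325

1033975325


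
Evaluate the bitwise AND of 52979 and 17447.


0b1100111011110011 & 0b100010000100111 = 0b100010000100011 = 17443

17443


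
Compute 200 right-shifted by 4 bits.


0b11001000 >> 4 = 0b1100 = 12

12


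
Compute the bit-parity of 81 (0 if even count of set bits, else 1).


0b1010001 has 3 ones => parity 1

1


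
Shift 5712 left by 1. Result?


0b1011001010000 << 1 = 0b10110010100000 = 11424

11424


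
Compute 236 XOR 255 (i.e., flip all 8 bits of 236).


236 ^ 255 = 19

19


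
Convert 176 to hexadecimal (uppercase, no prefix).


176 = B0 hex

B0


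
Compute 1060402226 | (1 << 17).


1060402226 | (1 << 17) = 1060402226 | 131072 = 1060533298

1060533298


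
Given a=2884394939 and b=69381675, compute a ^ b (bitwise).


2884394939 ^ 69381675 = 2949575056

2949575056


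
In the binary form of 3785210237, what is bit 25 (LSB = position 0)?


0b11100001100111011011100101111101, position 25 = 0

0


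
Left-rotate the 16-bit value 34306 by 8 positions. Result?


Rotate 0b1000011000000010 left by 8 (16-bit) = 0b1010000110 = 646

646


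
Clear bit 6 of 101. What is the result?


101 & ~(1 << 6) = 37

37


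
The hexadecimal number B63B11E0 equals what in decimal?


B63B11E0 hex = 3057324512 decimal

3057324512


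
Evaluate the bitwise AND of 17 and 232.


0b10001 & 0b11101000 = 0b0 = 0

0


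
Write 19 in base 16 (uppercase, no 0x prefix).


19 = 13 hex

13


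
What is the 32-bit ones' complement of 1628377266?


1628377266 ^ 4294967295 = 2666590029

2666590029


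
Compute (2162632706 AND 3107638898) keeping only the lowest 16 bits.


Step 1: 2162632706 & 3107638898 = 2149713922
Step 2: 2149713922 & 65535 = 2050

2050


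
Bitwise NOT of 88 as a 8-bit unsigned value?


~0b1011000 = 0b10100111 = 167 (8-bit unsigned)

167


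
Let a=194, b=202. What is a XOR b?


194 ^ 202 = 8

8


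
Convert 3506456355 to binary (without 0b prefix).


3506456355 = 11010001000000000100011100100011 in binary

11010001000000000100011100100011


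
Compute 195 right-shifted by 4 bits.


0b11000011 >> 4 = 0b1100 = 12

12


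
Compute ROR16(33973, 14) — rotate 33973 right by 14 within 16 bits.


Rotate 0b1000010010110101 right by 14 (16-bit) = 0b1001011010110 = 4822

4822


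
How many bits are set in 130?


0b10000010 has 2 set bits

2


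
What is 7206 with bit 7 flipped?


7206 ^ (1 << 7) = 7206 ^ 128 = 7334

7334


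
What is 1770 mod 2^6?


1770 & 63 = 42

42


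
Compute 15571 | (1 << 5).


15571 | (1 << 5) = 15571 | 32 = 15603

15603


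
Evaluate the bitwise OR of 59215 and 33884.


0b1110011101001111 | 0b1000010001011100 = 0b1110011101011111 = 59231

59231


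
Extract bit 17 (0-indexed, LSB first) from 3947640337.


0b11101011010011000011011000010001, position 17 = 0

0


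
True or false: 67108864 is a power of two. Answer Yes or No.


0b100000000000000000000000000. Only one bit set => Yes

Yes


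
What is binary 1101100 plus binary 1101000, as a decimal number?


1101100 + 1101000 = 11010100 = 212

212


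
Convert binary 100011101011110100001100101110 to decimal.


100011101011110100001100101110 in decimal = 598688558

598688558


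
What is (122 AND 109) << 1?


Step 1: 122 & 109 = 104
Step 2: 104 << 1 = 208

208


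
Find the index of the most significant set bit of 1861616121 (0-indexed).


0b1101110111101100000000111111001. Highest set bit at position 30

30


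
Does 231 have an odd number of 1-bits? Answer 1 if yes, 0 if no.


0b11100111 has 6 ones => parity 0

0


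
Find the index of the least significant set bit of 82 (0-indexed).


0b1010010. Lowest set bit at position 1

1


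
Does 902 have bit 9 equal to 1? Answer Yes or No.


0b1110000110, bit 9 = 1. Yes

Yes


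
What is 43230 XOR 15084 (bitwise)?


0b1010100011011110 ^ 0b11101011101100 = 0b1001001000110010 = 37426

37426


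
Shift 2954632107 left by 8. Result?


0b10110000000111000001101110101011 << 8 = 0b1011000000011100000110111010101100000000 = 756385819392

756385819392


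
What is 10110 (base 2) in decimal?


10110 in decimal = 22

22


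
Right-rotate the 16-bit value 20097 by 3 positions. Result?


Rotate 0b100111010000001 right by 3 (16-bit) = 0b10100111010000 = 10704

10704


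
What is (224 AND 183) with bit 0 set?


Step 1: 224 & 183 = 160
Step 2: 160 | (1 << 0) = 160 | 1 = 161

161


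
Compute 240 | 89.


0b11110000 | 0b1011001 = 0b11111001 = 249

249


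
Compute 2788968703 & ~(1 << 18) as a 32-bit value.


2788968703 & ~(1 << 18) = 2788706559

2788706559


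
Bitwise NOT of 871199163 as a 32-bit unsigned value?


~0b110011111011010111000110111011 = 0b11001100000100101000111001000100 = 3423768132 (32-bit unsigned)

3423768132


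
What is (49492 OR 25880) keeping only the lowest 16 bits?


Step 1: 49492 | 25880 = 58716
Step 2: 58716 & 65535 = 58716

58716


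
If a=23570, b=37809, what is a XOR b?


23570 ^ 37809 = 53155

53155


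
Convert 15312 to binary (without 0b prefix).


15312 = 11101111010000 in binary

11101111010000


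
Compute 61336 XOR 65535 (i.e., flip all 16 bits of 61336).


61336 ^ 65535 = 4199

4199


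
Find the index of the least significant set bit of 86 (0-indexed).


0b1010110. Lowest set bit at position 1

1


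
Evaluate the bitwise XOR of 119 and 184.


0b1110111 ^ 0b10111000 = 0b11001111 = 207

207


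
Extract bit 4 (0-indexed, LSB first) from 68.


0b1000100, position 4 = 0

0


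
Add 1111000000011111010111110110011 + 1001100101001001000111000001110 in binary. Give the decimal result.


1111000000011111010111110110011 + 1001100101001001000111000001110 = 11000100101101000011110111000001 = 3300146625

3300146625


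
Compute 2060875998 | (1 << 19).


2060875998 | (1 << 19) = 2060875998 | 524288 = 2061400286

2061400286


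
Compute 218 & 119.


0b11011010 & 0b1110111 = 0b1010010 = 82

82


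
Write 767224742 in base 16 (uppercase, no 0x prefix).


767224742 = 2DBAEBA6 hex

2DBAEBA6


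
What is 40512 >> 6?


0b1001111001000000 >> 6 = 0b1001111001 = 633

633


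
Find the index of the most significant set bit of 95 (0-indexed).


0b1011111. Highest set bit at position 6

6


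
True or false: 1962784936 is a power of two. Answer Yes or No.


0b1110100111111011011100010101000. Multiple bits set => No

No


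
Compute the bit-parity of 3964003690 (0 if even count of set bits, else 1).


0b11101100010001011110010101101010 has 17 ones => parity 1

1


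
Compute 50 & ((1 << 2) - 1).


50 & 3 = 2

2


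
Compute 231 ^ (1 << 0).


231 ^ (1 << 0) = 231 ^ 1 = 230

230


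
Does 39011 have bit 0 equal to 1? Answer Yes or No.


0b1001100001100011, bit 0 = 1. Yes

Yes


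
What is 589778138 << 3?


0b100011001001110100110011011010 << 3 = 0b100011001001110100110011011010000 = 4718225104

4718225104


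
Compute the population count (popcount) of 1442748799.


0b1010101111111101001100101111111 has 22 set bits

22


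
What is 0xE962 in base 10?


E962 hex = 59746 decimal

59746


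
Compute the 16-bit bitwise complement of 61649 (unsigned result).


~0b1111000011010001 = 0b111100101110 = 3886 (16-bit unsigned)

3886


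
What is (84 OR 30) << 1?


Step 1: 84 | 30 = 94
Step 2: 94 << 1 = 188

188


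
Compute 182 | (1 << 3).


182 | (1 << 3) = 182 | 8 = 190

190


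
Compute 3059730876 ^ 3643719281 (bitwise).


0b10110110010111111100100110111100 ^ 0b11011001001011101011111001110001 = 0b1101111011100010111011111001101 = 1869707213

1869707213


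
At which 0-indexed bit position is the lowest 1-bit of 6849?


0b1101011000001. Lowest set bit at position 0

0


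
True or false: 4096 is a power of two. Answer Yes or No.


0b1000000000000. Only one bit set => Yes

Yes


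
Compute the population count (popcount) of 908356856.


0b110110001001000110110011111000 has 15 set bits

15


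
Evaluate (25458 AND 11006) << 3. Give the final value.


Step 1: 25458 & 11006 = 8818
Step 2: 8818 << 3 = 70544

70544


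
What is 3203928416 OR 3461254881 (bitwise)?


0b10111110111110000001000101100000 | 0b11001110010011101000111011100001 = 0b11111110111111101001111111100001 = 4278099937

4278099937


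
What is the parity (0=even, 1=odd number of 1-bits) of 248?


0b11111000 has 5 ones => parity 1

1


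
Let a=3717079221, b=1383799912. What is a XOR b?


3717079221 ^ 1383799912 = 2415213789

2415213789


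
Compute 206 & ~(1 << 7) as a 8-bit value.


206 & ~(1 << 7) = 78

78


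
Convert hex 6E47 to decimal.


6E47 hex = 28231 decimal

28231


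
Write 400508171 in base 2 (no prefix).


400508171 = 10111110111110100010100001011 in binary

10111110111110100010100001011


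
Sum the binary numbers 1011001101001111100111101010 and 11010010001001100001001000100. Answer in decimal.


1011001101001111100111101010 + 11010010001001100001001000100 = 100101011110011011110000101110 = 628735022

628735022


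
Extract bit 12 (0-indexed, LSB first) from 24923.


0b110000101011011, position 12 = 0

0
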